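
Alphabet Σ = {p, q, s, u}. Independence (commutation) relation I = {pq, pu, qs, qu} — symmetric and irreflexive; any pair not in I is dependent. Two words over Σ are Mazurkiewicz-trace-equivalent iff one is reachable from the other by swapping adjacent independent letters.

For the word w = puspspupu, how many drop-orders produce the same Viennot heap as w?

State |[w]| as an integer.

12

drop 0:p onto floor
drop 1:u onto floor
drop 2:s onto {0:p, 1:u}
drop 3:p onto {2:s}
drop 4:s onto {3:p}
drop 5:p onto {4:s}
drop 6:u onto {4:s}
drop 7:p onto {5:p}
drop 8:u onto {6:u}
ground layer = {0:p, 1:u}
drop-orders for the pieces not yet dropped (sum over which currently-grounded one goes next):
  1 to go: {7} 1  {8} 1
  2 to go: {5,7} 1  {6,8} 1  {7,8} 2
  3 to go: {5,7,8} 3  {6,7,8} 3
  4 to go: {5,6,7,8} 6
  5 to go: {4,5,6,7,8} 6
  6 to go: {3,4,5,6,7,8} 6
  7 to go: {2,3,4,5,6,7,8} 6
  if 0:p drops first: 6 orders
  if 1:u drops first: 6 orders
heap linearizations: 12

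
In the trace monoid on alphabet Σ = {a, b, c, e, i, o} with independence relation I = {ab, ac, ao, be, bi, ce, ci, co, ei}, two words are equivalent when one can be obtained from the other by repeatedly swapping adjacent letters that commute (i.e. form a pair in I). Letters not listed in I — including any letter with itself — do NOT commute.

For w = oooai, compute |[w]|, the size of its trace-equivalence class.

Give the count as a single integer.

drop 0:o onto floor
drop 1:o onto {0:o}
drop 2:o onto {1:o}
drop 3:a onto floor
drop 4:i onto {2:o, 3:a}
ground layer = {0:o, 3:a}
drop-orders for the pieces not yet dropped (sum over which currently-grounded one goes next):
  1 to go: {4} 1
  2 to go: {2,4} 1  {3,4} 1
  3 to go: {1,2,4} 1  {2,3,4} 2
  if 0:o drops first: 3 orders
  if 3:a drops first: 1 orders
heap linearizations: 4

4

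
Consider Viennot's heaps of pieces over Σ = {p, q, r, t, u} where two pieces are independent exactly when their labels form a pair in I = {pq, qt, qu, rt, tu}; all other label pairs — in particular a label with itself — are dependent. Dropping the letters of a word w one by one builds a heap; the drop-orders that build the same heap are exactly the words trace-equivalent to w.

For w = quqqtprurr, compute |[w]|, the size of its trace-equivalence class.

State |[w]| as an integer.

40

drop 0:q onto floor
drop 1:u onto floor
drop 2:q onto {0:q}
drop 3:q onto {2:q}
drop 4:t onto floor
drop 5:p onto {1:u, 4:t}
drop 6:r onto {3:q, 5:p}
drop 7:u onto {6:r}
drop 8:r onto {7:u}
drop 9:r onto {8:r}
ground layer = {0:q, 1:u, 4:t}
drop-orders for the pieces not yet dropped (sum over which currently-grounded one goes next):
  1 to go: {9} 1
  2 to go: {8,9} 1
  3 to go: {7,8,9} 1
  4 to go: {6,7,8,9} 1
  5 to go: {3,6,7,8,9} 1  {5,6,7,8,9} 1
  6 to go: {1,5,6,7,8,9} 1  {2,3,6,7,8,9} 1  {3,5,6,7,8,9} 2  {4,5,6,7,8,9} 1
  7 to go: {0,2,3,6,7,8,9} 1  {1,3,5,6,7,8,9} 3  {1,4,5,6,7,8,9} 2  {2,3,5,6,7,8,9} 3  {3,4,5,6,7,8,9} 3
  8 to go: {0,2,3,5,6,7,8,9} 4  {1,2,3,5,6,7,8,9} 6  {1,3,4,5,6,7,8,9} 8  {2,3,4,5,6,7,8,9} 6
  if 0:q drops first: 20 orders
  if 1:u drops first: 10 orders
  if 4:t drops first: 10 orders
heap linearizations: 40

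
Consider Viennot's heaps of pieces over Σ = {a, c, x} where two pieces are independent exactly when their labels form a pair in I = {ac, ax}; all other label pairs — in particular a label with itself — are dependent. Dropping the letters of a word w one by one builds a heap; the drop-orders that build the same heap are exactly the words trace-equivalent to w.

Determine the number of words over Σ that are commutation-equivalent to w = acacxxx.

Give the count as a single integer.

piece 0:a — minimal
piece 1:c — minimal
piece 2:a rests on {0:a}
piece 3:c rests on {1:c}
piece 4:x rests on {3:c}
piece 5:x rests on {4:x}
piece 6:x rests on {5:x}
minimal pieces: {0:a, 1:c}
ways to finish when only these pieces remain (= sum over removing one remaining piece with nothing left below it):
  1 left: {2}→1  {6}→1
  2 left: {0,2}→1  {2,6}→2  {5,6}→1
  3 left: {0,2,6}→3  {2,5,6}→3  {4,5,6}→1
  4 left: {0,2,5,6}→6  {2,4,5,6}→4  {3,4,5,6}→1
  5 left: {0,2,4,5,6}→10  {1,3,4,5,6}→1  {2,3,4,5,6}→5
  placing 0:a first → 6 extensions
  placing 1:c first → 15 extensions
total linear extensions = 21

21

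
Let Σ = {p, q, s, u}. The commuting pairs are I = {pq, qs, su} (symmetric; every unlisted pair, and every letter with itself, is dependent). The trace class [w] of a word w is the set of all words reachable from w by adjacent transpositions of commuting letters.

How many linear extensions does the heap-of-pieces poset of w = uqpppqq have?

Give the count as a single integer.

0(u) covers ∅
1(q) covers 0:u
2(p) covers 0:u
3(p) covers 2:p
4(p) covers 3:p
5(q) covers 1:q
6(q) covers 5:q
floor of heap: 0:u
completions by unplaced set U, small U first (add the entries for U minus each lowest piece of U):
  |U|=1: {4}:1  {6}:1
  |U|=2: {3,4}:1  {4,6}:2  {5,6}:1
  |U|=3: {1,5,6}:1  {2,3,4}:1  {3,4,6}:3  {4,5,6}:3
  |U|=4: {1,4,5,6}:4  {2,3,4,6}:4  {3,4,5,6}:6
  |U|=5: {1,3,4,5,6}:10  {2,3,4,5,6}:10
  start at 0(u): 20

20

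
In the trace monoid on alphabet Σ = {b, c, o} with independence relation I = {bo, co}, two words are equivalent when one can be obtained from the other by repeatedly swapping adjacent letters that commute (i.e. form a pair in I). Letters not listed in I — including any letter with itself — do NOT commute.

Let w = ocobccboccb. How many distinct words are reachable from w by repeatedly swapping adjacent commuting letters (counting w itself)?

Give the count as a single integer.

165

#0=o has no predecessor
#1=c has no predecessor
#2=o depends on [0:o]
#3=b depends on [1:c]
#4=c depends on [3:b]
#5=c depends on [4:c]
#6=b depends on [5:c]
#7=o depends on [2:o]
#8=c depends on [6:b]
#9=c depends on [8:c]
#10=b depends on [9:c]
sources: [0:o, 1:c]
N(rest) = Σ N(rest − s) over sources s of rest; N(one piece) = 1:
  size 1 → [7]=1  [10]=1
  size 2 → [2,7]=1  [7,10]=2  [9,10]=1
  size 3 → [0,2,7]=1  [2,7,10]=3  [7,9,10]=3  [8,9,10]=1
  size 4 → [0,2,7,10]=4  [2,7,9,10]=6  [6,8,9,10]=1  [7,8,9,10]=4
  size 5 → [0,2,7,9,10]=10  [2,7,8,9,10]=10  [5,6,8,9,10]=1  [6,7,8,9,10]=5
  size 6 → [0,2,7,8,9,10]=20  [2,6,7,8,9,10]=15  [4,5,6,8,9,10]=1  [5,6,7,8,9,10]=6
  size 7 → [0,2,6,7,8,9,10]=35  [2,5,6,7,8,9,10]=21  [3,4,5,6,8,9,10]=1  [4,5,6,7,8,9,10]=7
  size 8 → [0,2,5,6,7,8,9,10]=56  [1,3,4,5,6,8,9,10]=1  [2,4,5,6,7,8,9,10]=28  [3,4,5,6,7,8,9,10]=8
  size 9 → [0,2,4,5,6,7,8,9,10]=84  [1,3,4,5,6,7,8,9,10]=9  [2,3,4,5,6,7,8,9,10]=36
  first=0(o) contributes 45
  first=1(c) contributes 120
|[w]| = 165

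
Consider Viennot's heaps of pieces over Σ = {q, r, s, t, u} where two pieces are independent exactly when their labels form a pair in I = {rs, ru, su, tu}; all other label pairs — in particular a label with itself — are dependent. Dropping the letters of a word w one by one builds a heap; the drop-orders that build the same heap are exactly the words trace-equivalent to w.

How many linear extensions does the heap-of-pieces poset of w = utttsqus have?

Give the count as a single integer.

drop 0:u onto floor
drop 1:t onto floor
drop 2:t onto {1:t}
drop 3:t onto {2:t}
drop 4:s onto {3:t}
drop 5:q onto {0:u, 4:s}
drop 6:u onto {5:q}
drop 7:s onto {5:q}
ground layer = {0:u, 1:t}
drop-orders for the pieces not yet dropped (sum over which currently-grounded one goes next):
  1 to go: {6} 1  {7} 1
  2 to go: {6,7} 2
  3 to go: {5,6,7} 2
  4 to go: {0,5,6,7} 2  {4,5,6,7} 2
  5 to go: {0,4,5,6,7} 4  {3,4,5,6,7} 2
  6 to go: {0,3,4,5,6,7} 6  {2,3,4,5,6,7} 2
  if 0:u drops first: 2 orders
  if 1:t drops first: 8 orders
heap linearizations: 10

10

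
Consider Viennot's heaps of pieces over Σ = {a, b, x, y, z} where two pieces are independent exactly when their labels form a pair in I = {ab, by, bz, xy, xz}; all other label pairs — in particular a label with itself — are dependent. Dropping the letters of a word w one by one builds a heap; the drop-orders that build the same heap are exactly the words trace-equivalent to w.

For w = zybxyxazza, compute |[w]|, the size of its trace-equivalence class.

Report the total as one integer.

0(z) covers ∅
1(y) covers 0:z
2(b) covers ∅
3(x) covers 2:b
4(y) covers 1:y
5(x) covers 3:x
6(a) covers 4:y, 5:x
7(z) covers 6:a
8(z) covers 7:z
9(a) covers 8:z
floor of heap: 0:z, 2:b
completions by unplaced set U, small U first (add the entries for U minus each lowest piece of U):
  |U|=1: {9}:1
  |U|=2: {8,9}:1
  |U|=3: {7,8,9}:1
  |U|=4: {6,7,8,9}:1
  |U|=5: {4,6,7,8,9}:1  {5,6,7,8,9}:1
  |U|=6: {1,4,6,7,8,9}:1  {3,5,6,7,8,9}:1  {4,5,6,7,8,9}:2
  |U|=7: {0,1,4,6,7,8,9}:1  {1,4,5,6,7,8,9}:3  {2,3,5,6,7,8,9}:1  {3,4,5,6,7,8,9}:3
  |U|=8: {0,1,4,5,6,7,8,9}:4  {1,3,4,5,6,7,8,9}:6  {2,3,4,5,6,7,8,9}:4
  start at 0(z): 10
  start at 2(b): 10
sum over floor = 20

20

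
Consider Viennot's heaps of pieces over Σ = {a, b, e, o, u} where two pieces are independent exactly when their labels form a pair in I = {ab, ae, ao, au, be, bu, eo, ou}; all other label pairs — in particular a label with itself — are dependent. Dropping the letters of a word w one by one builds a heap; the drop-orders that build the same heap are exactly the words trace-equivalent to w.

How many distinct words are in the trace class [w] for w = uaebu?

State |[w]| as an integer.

#0=u has no predecessor
#1=a has no predecessor
#2=e depends on [0:u]
#3=b has no predecessor
#4=u depends on [2:e]
sources: [0:u, 1:a, 3:b]
N(rest) = Σ N(rest − s) over sources s of rest; N(one piece) = 1:
  size 1 → [1]=1  [3]=1  [4]=1
  size 2 → [1,3]=2  [1,4]=2  [2,4]=1  [3,4]=2
  size 3 → [0,2,4]=1  [1,2,4]=3  [1,3,4]=6  [2,3,4]=3
  first=0(u) contributes 12
  first=1(a) contributes 4
  first=3(b) contributes 4
|[w]| = 20

20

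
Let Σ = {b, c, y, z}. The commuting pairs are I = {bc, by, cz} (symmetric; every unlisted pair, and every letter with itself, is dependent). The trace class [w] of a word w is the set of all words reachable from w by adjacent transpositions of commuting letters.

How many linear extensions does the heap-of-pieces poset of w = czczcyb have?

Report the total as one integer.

30

0(c) covers ∅
1(z) covers ∅
2(c) covers 0:c
3(z) covers 1:z
4(c) covers 2:c
5(y) covers 3:z, 4:c
6(b) covers 3:z
floor of heap: 0:c, 1:z
completions by unplaced set U, small U first (add the entries for U minus each lowest piece of U):
  |U|=1: {5}:1  {6}:1
  |U|=2: {4,5}:1  {5,6}:2
  |U|=3: {2,4,5}:1  {3,5,6}:2  {4,5,6}:3
  |U|=4: {0,2,4,5}:1  {1,3,5,6}:2  {2,4,5,6}:4  {3,4,5,6}:5
  |U|=5: {0,2,4,5,6}:5  {1,3,4,5,6}:7  {2,3,4,5,6}:9
  start at 0(c): 16
  start at 1(z): 14
sum over floor = 30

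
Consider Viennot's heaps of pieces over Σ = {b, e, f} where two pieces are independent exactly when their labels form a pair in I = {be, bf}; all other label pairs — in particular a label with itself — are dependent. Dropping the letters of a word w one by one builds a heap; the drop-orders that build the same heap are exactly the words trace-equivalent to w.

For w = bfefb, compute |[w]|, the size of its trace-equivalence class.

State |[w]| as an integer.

0(b) covers ∅
1(f) covers ∅
2(e) covers 1:f
3(f) covers 2:e
4(b) covers 0:b
floor of heap: 0:b, 1:f
completions by unplaced set U, small U first (add the entries for U minus each lowest piece of U):
  |U|=1: {3}:1  {4}:1
  |U|=2: {0,4}:1  {2,3}:1  {3,4}:2
  |U|=3: {0,3,4}:3  {1,2,3}:1  {2,3,4}:3
  start at 0(b): 4
  start at 1(f): 6
sum over floor = 10

10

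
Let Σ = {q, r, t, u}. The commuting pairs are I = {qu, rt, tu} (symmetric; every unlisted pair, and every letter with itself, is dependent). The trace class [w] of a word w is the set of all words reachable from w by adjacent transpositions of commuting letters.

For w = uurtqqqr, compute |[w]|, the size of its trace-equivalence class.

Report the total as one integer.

0(u) covers ∅
1(u) covers 0:u
2(r) covers 1:u
3(t) covers ∅
4(q) covers 2:r, 3:t
5(q) covers 4:q
6(q) covers 5:q
7(r) covers 6:q
floor of heap: 0:u, 3:t
completions by unplaced set U, small U first (add the entries for U minus each lowest piece of U):
  |U|=1: {7}:1
  |U|=2: {6,7}:1
  |U|=3: {5,6,7}:1
  |U|=4: {4,5,6,7}:1
  |U|=5: {2,4,5,6,7}:1  {3,4,5,6,7}:1
  |U|=6: {1,2,4,5,6,7}:1  {2,3,4,5,6,7}:2
  start at 0(u): 3
  start at 3(t): 1
sum over floor = 4

4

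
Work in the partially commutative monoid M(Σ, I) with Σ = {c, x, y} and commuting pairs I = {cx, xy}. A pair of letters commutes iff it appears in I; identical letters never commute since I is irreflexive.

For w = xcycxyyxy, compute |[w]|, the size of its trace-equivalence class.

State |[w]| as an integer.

84

drop 0:x onto floor
drop 1:c onto floor
drop 2:y onto {1:c}
drop 3:c onto {2:y}
drop 4:x onto {0:x}
drop 5:y onto {3:c}
drop 6:y onto {5:y}
drop 7:x onto {4:x}
drop 8:y onto {6:y}
ground layer = {0:x, 1:c}
drop-orders for the pieces not yet dropped (sum over which currently-grounded one goes next):
  1 to go: {7} 1  {8} 1
  2 to go: {4,7} 1  {6,8} 1  {7,8} 2
  3 to go: {0,4,7} 1  {4,7,8} 3  {5,6,8} 1  {6,7,8} 3
  4 to go: {0,4,7,8} 4  {3,5,6,8} 1  {4,6,7,8} 6  {5,6,7,8} 4
  5 to go: {0,4,6,7,8} 10  {2,3,5,6,8} 1  {3,5,6,7,8} 5  {4,5,6,7,8} 10
  6 to go: {0,4,5,6,7,8} 20  {1,2,3,5,6,8} 1  {2,3,5,6,7,8} 6  {3,4,5,6,7,8} 15
  7 to go: {0,3,4,5,6,7,8} 35  {1,2,3,5,6,7,8} 7  {2,3,4,5,6,7,8} 21
  if 0:x drops first: 28 orders
  if 1:c drops first: 56 orders
heap linearizations: 84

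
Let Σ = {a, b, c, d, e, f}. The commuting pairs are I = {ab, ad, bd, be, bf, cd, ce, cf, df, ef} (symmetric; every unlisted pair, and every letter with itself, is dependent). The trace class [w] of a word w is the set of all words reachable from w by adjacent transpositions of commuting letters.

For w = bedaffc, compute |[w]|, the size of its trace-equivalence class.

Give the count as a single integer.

69

0(b) covers ∅
1(e) covers ∅
2(d) covers 1:e
3(a) covers 1:e
4(f) covers 3:a
5(f) covers 4:f
6(c) covers 0:b, 3:a
floor of heap: 0:b, 1:e
completions by unplaced set U, small U first (add the entries for U minus each lowest piece of U):
  |U|=1: {2}:1  {5}:1  {6}:1
  |U|=2: {0,6}:1  {2,5}:2  {2,6}:2  {4,5}:1  {5,6}:2
  |U|=3: {0,2,6}:3  {0,5,6}:3  {2,4,5}:3  {2,5,6}:6  {4,5,6}:3
  |U|=4: {0,2,5,6}:12  {0,4,5,6}:6  {2,4,5,6}:12  {3,4,5,6}:3
  |U|=5: {0,2,4,5,6}:30  {0,3,4,5,6}:9  {2,3,4,5,6}:15
  start at 0(b): 15
  start at 1(e): 54
sum over floor = 69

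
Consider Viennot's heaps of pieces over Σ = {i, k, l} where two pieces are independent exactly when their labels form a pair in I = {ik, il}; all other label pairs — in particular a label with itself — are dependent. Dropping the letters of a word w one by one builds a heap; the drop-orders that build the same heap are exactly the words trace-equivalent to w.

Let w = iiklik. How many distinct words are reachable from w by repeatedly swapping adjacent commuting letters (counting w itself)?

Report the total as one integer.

20

0(i) covers ∅
1(i) covers 0:i
2(k) covers ∅
3(l) covers 2:k
4(i) covers 1:i
5(k) covers 3:l
floor of heap: 0:i, 2:k
completions by unplaced set U, small U first (add the entries for U minus each lowest piece of U):
  |U|=1: {4}:1  {5}:1
  |U|=2: {1,4}:1  {3,5}:1  {4,5}:2
  |U|=3: {0,1,4}:1  {1,4,5}:3  {2,3,5}:1  {3,4,5}:3
  |U|=4: {0,1,4,5}:4  {1,3,4,5}:6  {2,3,4,5}:4
  start at 0(i): 10
  start at 2(k): 10
sum over floor = 20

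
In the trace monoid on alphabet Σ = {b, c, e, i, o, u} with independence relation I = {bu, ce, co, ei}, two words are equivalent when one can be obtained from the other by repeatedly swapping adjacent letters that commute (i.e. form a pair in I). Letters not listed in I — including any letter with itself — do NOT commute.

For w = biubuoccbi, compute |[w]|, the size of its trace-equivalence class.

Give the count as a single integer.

9

0(b) covers ∅
1(i) covers 0:b
2(u) covers 1:i
3(b) covers 1:i
4(u) covers 2:u
5(o) covers 3:b, 4:u
6(c) covers 3:b, 4:u
7(c) covers 6:c
8(b) covers 5:o, 7:c
9(i) covers 8:b
floor of heap: 0:b
completions by unplaced set U, small U first (add the entries for U minus each lowest piece of U):
  |U|=1: {9}:1
  |U|=2: {8,9}:1
  |U|=3: {5,8,9}:1  {7,8,9}:1
  |U|=4: {5,7,8,9}:2  {6,7,8,9}:1
  |U|=5: {5,6,7,8,9}:3
  |U|=6: {3,5,6,7,8,9}:3  {4,5,6,7,8,9}:3
  |U|=7: {2,4,5,6,7,8,9}:3  {3,4,5,6,7,8,9}:6
  |U|=8: {2,3,4,5,6,7,8,9}:9
  start at 0(b): 9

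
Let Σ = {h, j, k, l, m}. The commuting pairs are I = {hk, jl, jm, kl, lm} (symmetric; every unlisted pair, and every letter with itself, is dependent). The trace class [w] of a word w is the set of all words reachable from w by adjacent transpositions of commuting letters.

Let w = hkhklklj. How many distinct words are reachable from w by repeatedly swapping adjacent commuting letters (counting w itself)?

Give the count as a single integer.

#0=h has no predecessor
#1=k has no predecessor
#2=h depends on [0:h]
#3=k depends on [1:k]
#4=l depends on [2:h]
#5=k depends on [3:k]
#6=l depends on [4:l]
#7=j depends on [2:h, 5:k]
sources: [0:h, 1:k]
N(rest) = Σ N(rest − s) over sources s of rest; N(one piece) = 1:
  size 1 → [6]=1  [7]=1
  size 2 → [4,6]=1  [5,7]=1  [6,7]=2
  size 3 → [3,5,7]=1  [4,6,7]=3  [5,6,7]=3
  size 4 → [1,3,5,7]=1  [2,4,6,7]=3  [3,5,6,7]=4  [4,5,6,7]=6
  size 5 → [0,2,4,6,7]=3  [1,3,5,6,7]=5  [2,4,5,6,7]=9  [3,4,5,6,7]=10
  size 6 → [0,2,4,5,6,7]=12  [1,3,4,5,6,7]=15  [2,3,4,5,6,7]=19
  first=0(h) contributes 34
  first=1(k) contributes 31
|[w]| = 65

65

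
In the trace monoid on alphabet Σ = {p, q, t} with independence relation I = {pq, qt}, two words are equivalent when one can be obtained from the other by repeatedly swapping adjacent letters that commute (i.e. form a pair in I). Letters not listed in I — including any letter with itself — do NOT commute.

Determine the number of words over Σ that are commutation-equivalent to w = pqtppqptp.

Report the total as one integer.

36

#0=p has no predecessor
#1=q has no predecessor
#2=t depends on [0:p]
#3=p depends on [2:t]
#4=p depends on [3:p]
#5=q depends on [1:q]
#6=p depends on [4:p]
#7=t depends on [6:p]
#8=p depends on [7:t]
sources: [0:p, 1:q]
N(rest) = Σ N(rest − s) over sources s of rest; N(one piece) = 1:
  size 1 → [5]=1  [8]=1
  size 2 → [1,5]=1  [5,8]=2  [7,8]=1
  size 3 → [1,5,8]=3  [5,7,8]=3  [6,7,8]=1
  size 4 → [1,5,7,8]=6  [4,6,7,8]=1  [5,6,7,8]=4
  size 5 → [1,5,6,7,8]=10  [3,4,6,7,8]=1  [4,5,6,7,8]=5
  size 6 → [1,4,5,6,7,8]=15  [2,3,4,6,7,8]=1  [3,4,5,6,7,8]=6
  size 7 → [0,2,3,4,6,7,8]=1  [1,3,4,5,6,7,8]=21  [2,3,4,5,6,7,8]=7
  first=0(p) contributes 28
  first=1(q) contributes 8
|[w]| = 36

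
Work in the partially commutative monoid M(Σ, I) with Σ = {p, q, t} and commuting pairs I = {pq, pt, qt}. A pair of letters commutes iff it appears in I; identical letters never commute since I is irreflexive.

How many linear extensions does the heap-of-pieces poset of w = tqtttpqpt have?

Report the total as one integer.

756

#0=t has no predecessor
#1=q has no predecessor
#2=t depends on [0:t]
#3=t depends on [2:t]
#4=t depends on [3:t]
#5=p has no predecessor
#6=q depends on [1:q]
#7=p depends on [5:p]
#8=t depends on [4:t]
sources: [0:t, 1:q, 5:p]
N(rest) = Σ N(rest − s) over sources s of rest; N(one piece) = 1:
  size 1 → [6]=1  [7]=1  [8]=1
  size 2 → [1,6]=1  [4,8]=1  [5,7]=1  [6,7]=2  [6,8]=2  [7,8]=2
  size 3 → [1,6,7]=3  [1,6,8]=3  [3,4,8]=1  [4,6,8]=3  [4,7,8]=3  [5,6,7]=3  [5,7,8]=3  [6,7,8]=6
  size 4 → [1,4,6,8]=6  [1,5,6,7]=6  [1,6,7,8]=12  [2,3,4,8]=1  [3,4,6,8]=4  [3,4,7,8]=4  [4,5,7,8]=6  [4,6,7,8]=12  [5,6,7,8]=12
  size 5 → [0,2,3,4,8]=1  [1,3,4,6,8]=10  [1,4,6,7,8]=30  [1,5,6,7,8]=30  [2,3,4,6,8]=5  [2,3,4,7,8]=5  [3,4,5,7,8]=10  [3,4,6,7,8]=20  [4,5,6,7,8]=30
  size 6 → [0,2,3,4,6,8]=6  [0,2,3,4,7,8]=6  [1,2,3,4,6,8]=15  [1,3,4,6,7,8]=60  [1,4,5,6,7,8]=90  [2,3,4,5,7,8]=15  [2,3,4,6,7,8]=30  [3,4,5,6,7,8]=60
  size 7 → [0,1,2,3,4,6,8]=21  [0,2,3,4,5,7,8]=21  [0,2,3,4,6,7,8]=42  [1,2,3,4,6,7,8]=105  [1,3,4,5,6,7,8]=210  [2,3,4,5,6,7,8]=105
  first=0(t) contributes 420
  first=1(q) contributes 168
  first=5(p) contributes 168
|[w]| = 756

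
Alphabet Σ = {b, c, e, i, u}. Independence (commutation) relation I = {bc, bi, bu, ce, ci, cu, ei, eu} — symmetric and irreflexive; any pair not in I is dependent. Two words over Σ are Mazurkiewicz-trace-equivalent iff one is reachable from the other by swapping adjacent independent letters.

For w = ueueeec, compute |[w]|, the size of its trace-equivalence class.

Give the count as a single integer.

#0=u has no predecessor
#1=e has no predecessor
#2=u depends on [0:u]
#3=e depends on [1:e]
#4=e depends on [3:e]
#5=e depends on [4:e]
#6=c has no predecessor
sources: [0:u, 1:e, 6:c]
N(rest) = Σ N(rest − s) over sources s of rest; N(one piece) = 1:
  size 1 → [2]=1  [5]=1  [6]=1
  size 2 → [0,2]=1  [2,5]=2  [2,6]=2  [4,5]=1  [5,6]=2
  size 3 → [0,2,5]=3  [0,2,6]=3  [2,4,5]=3  [2,5,6]=6  [3,4,5]=1  [4,5,6]=3
  size 4 → [0,2,4,5]=6  [0,2,5,6]=12  [1,3,4,5]=1  [2,3,4,5]=4  [2,4,5,6]=12  [3,4,5,6]=4
  size 5 → [0,2,3,4,5]=10  [0,2,4,5,6]=30  [1,2,3,4,5]=5  [1,3,4,5,6]=5  [2,3,4,5,6]=20
  first=0(u) contributes 30
  first=1(e) contributes 60
  first=6(c) contributes 15
|[w]| = 105

105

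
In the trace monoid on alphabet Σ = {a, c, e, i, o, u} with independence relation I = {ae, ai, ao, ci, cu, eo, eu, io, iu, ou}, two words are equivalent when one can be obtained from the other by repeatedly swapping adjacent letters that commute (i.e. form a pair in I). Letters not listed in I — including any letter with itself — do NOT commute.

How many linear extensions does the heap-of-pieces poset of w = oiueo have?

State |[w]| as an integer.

#0=o has no predecessor
#1=i has no predecessor
#2=u has no predecessor
#3=e depends on [1:i]
#4=o depends on [0:o]
sources: [0:o, 1:i, 2:u]
N(rest) = Σ N(rest − s) over sources s of rest; N(one piece) = 1:
  size 1 → [2]=1  [3]=1  [4]=1
  size 2 → [0,4]=1  [1,3]=1  [2,3]=2  [2,4]=2  [3,4]=2
  size 3 → [0,2,4]=3  [0,3,4]=3  [1,2,3]=3  [1,3,4]=3  [2,3,4]=6
  first=0(o) contributes 12
  first=1(i) contributes 12
  first=2(u) contributes 6
|[w]| = 30

30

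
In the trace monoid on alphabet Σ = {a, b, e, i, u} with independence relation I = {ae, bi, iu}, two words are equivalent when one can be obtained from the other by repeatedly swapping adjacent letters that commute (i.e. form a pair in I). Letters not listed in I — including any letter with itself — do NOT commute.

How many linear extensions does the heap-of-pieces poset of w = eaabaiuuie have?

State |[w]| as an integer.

18

#0=e has no predecessor
#1=a has no predecessor
#2=a depends on [1:a]
#3=b depends on [0:e, 2:a]
#4=a depends on [3:b]
#5=i depends on [4:a]
#6=u depends on [4:a]
#7=u depends on [6:u]
#8=i depends on [5:i]
#9=e depends on [7:u, 8:i]
sources: [0:e, 1:a]
N(rest) = Σ N(rest − s) over sources s of rest; N(one piece) = 1:
  size 1 → [9]=1
  size 2 → [7,9]=1  [8,9]=1
  size 3 → [5,8,9]=1  [6,7,9]=1  [7,8,9]=2
  size 4 → [5,7,8,9]=3  [6,7,8,9]=3
  size 5 → [5,6,7,8,9]=6
  size 6 → [4,5,6,7,8,9]=6
  size 7 → [3,4,5,6,7,8,9]=6
  size 8 → [0,3,4,5,6,7,8,9]=6  [2,3,4,5,6,7,8,9]=6
  first=0(e) contributes 6
  first=1(a) contributes 12
|[w]| = 18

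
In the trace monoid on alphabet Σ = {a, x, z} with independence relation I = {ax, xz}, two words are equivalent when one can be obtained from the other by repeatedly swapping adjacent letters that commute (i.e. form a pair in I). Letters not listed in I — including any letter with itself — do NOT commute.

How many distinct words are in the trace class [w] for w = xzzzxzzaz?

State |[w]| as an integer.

0(x) covers ∅
1(z) covers ∅
2(z) covers 1:z
3(z) covers 2:z
4(x) covers 0:x
5(z) covers 3:z
6(z) covers 5:z
7(a) covers 6:z
8(z) covers 7:a
floor of heap: 0:x, 1:z
completions by unplaced set U, small U first (add the entries for U minus each lowest piece of U):
  |U|=1: {4}:1  {8}:1
  |U|=2: {0,4}:1  {4,8}:2  {7,8}:1
  |U|=3: {0,4,8}:3  {4,7,8}:3  {6,7,8}:1
  |U|=4: {0,4,7,8}:6  {4,6,7,8}:4  {5,6,7,8}:1
  |U|=5: {0,4,6,7,8}:10  {3,5,6,7,8}:1  {4,5,6,7,8}:5
  |U|=6: {0,4,5,6,7,8}:15  {2,3,5,6,7,8}:1  {3,4,5,6,7,8}:6
  |U|=7: {0,3,4,5,6,7,8}:21  {1,2,3,5,6,7,8}:1  {2,3,4,5,6,7,8}:7
  start at 0(x): 8
  start at 1(z): 28
sum over floor = 36

36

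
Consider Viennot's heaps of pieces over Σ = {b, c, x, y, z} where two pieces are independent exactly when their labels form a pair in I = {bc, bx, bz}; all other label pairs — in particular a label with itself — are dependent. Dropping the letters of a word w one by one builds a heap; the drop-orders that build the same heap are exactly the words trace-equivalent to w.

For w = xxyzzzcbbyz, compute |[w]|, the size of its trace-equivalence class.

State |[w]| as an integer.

piece 0:x — minimal
piece 1:x rests on {0:x}
piece 2:y rests on {1:x}
piece 3:z rests on {2:y}
piece 4:z rests on {3:z}
piece 5:z rests on {4:z}
piece 6:c rests on {5:z}
piece 7:b rests on {2:y}
piece 8:b rests on {7:b}
piece 9:y rests on {6:c, 8:b}
piece 10:z rests on {9:y}
minimal pieces: {0:x}
ways to finish when only these pieces remain (= sum over removing one remaining piece with nothing left below it):
  1 left: {10}→1
  2 left: {9,10}→1
  3 left: {6,9,10}→1  {8,9,10}→1
  4 left: {5,6,9,10}→1  {6,8,9,10}→2  {7,8,9,10}→1
  5 left: {4,5,6,9,10}→1  {5,6,8,9,10}→3  {6,7,8,9,10}→3
  6 left: {3,4,5,6,9,10}→1  {4,5,6,8,9,10}→4  {5,6,7,8,9,10}→6
  7 left: {3,4,5,6,8,9,10}→5  {4,5,6,7,8,9,10}→10
  8 left: {3,4,5,6,7,8,9,10}→15
  9 left: {2,3,4,5,6,7,8,9,10}→15
  placing 0:x first → 15 extensions

15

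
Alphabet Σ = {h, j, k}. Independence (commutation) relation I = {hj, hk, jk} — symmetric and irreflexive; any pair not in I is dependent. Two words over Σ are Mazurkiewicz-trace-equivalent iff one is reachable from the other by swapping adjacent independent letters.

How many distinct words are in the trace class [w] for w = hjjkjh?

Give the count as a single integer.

60

piece 0:h — minimal
piece 1:j — minimal
piece 2:j rests on {1:j}
piece 3:k — minimal
piece 4:j rests on {2:j}
piece 5:h rests on {0:h}
minimal pieces: {0:h, 1:j, 3:k}
ways to finish when only these pieces remain (= sum over removing one remaining piece with nothing left below it):
  1 left: {3}→1  {4}→1  {5}→1
  2 left: {0,5}→1  {2,4}→1  {3,4}→2  {3,5}→2  {4,5}→2
  3 left: {0,3,5}→3  {0,4,5}→3  {1,2,4}→1  {2,3,4}→3  {2,4,5}→3  {3,4,5}→6
  4 left: {0,2,4,5}→6  {0,3,4,5}→12  {1,2,3,4}→4  {1,2,4,5}→4  {2,3,4,5}→12
  placing 0:h first → 20 extensions
  placing 1:j first → 30 extensions
  placing 3:k first → 10 extensions
total linear extensions = 60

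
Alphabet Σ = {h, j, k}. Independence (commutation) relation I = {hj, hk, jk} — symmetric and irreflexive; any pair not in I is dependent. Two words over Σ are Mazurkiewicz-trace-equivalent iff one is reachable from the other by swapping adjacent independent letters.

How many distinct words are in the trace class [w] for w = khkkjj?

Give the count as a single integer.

60

#0=k has no predecessor
#1=h has no predecessor
#2=k depends on [0:k]
#3=k depends on [2:k]
#4=j has no predecessor
#5=j depends on [4:j]
sources: [0:k, 1:h, 4:j]
N(rest) = Σ N(rest − s) over sources s of rest; N(one piece) = 1:
  size 1 → [1]=1  [3]=1  [5]=1
  size 2 → [1,3]=2  [1,5]=2  [2,3]=1  [3,5]=2  [4,5]=1
  size 3 → [0,2,3]=1  [1,2,3]=3  [1,3,5]=6  [1,4,5]=3  [2,3,5]=3  [3,4,5]=3
  size 4 → [0,1,2,3]=4  [0,2,3,5]=4  [1,2,3,5]=12  [1,3,4,5]=12  [2,3,4,5]=6
  first=0(k) contributes 30
  first=1(h) contributes 10
  first=4(j) contributes 20
|[w]| = 60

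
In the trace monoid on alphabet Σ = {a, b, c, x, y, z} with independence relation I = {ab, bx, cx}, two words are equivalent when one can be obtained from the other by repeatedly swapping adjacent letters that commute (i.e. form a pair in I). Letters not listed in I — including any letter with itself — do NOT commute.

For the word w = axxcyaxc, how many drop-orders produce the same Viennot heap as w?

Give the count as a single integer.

6

#0=a has no predecessor
#1=x depends on [0:a]
#2=x depends on [1:x]
#3=c depends on [0:a]
#4=y depends on [2:x, 3:c]
#5=a depends on [4:y]
#6=x depends on [5:a]
#7=c depends on [5:a]
sources: [0:a]
N(rest) = Σ N(rest − s) over sources s of rest; N(one piece) = 1:
  size 1 → [6]=1  [7]=1
  size 2 → [6,7]=2
  size 3 → [5,6,7]=2
  size 4 → [4,5,6,7]=2
  size 5 → [2,4,5,6,7]=2  [3,4,5,6,7]=2
  size 6 → [1,2,4,5,6,7]=2  [2,3,4,5,6,7]=4
  first=0(a) contributes 6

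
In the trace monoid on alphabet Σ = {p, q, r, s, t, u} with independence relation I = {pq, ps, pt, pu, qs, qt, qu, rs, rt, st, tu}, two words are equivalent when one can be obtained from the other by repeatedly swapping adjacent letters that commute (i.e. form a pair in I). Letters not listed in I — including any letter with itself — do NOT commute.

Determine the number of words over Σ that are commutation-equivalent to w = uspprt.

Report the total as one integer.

54

drop 0:u onto floor
drop 1:s onto {0:u}
drop 2:p onto floor
drop 3:p onto {2:p}
drop 4:r onto {0:u, 3:p}
drop 5:t onto floor
ground layer = {0:u, 2:p, 5:t}
drop-orders for the pieces not yet dropped (sum over which currently-grounded one goes next):
  1 to go: {1} 1  {4} 1  {5} 1
  2 to go: {1,4} 2  {1,5} 2  {3,4} 1  {4,5} 2
  3 to go: {0,1,4} 2  {1,3,4} 3  {1,4,5} 6  {2,3,4} 1  {3,4,5} 3
  4 to go: {0,1,3,4} 5  {0,1,4,5} 8  {1,2,3,4} 4  {1,3,4,5} 12  {2,3,4,5} 4
  if 0:u drops first: 20 orders
  if 2:p drops first: 25 orders
  if 5:t drops first: 9 orders
heap linearizations: 54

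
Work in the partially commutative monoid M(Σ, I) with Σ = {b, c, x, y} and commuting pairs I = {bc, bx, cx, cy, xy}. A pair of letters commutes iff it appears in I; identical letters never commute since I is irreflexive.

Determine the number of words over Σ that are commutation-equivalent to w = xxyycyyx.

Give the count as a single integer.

piece 0:x — minimal
piece 1:x rests on {0:x}
piece 2:y — minimal
piece 3:y rests on {2:y}
piece 4:c — minimal
piece 5:y rests on {3:y}
piece 6:y rests on {5:y}
piece 7:x rests on {1:x}
minimal pieces: {0:x, 2:y, 4:c}
ways to finish when only these pieces remain (= sum over removing one remaining piece with nothing left below it):
  1 left: {4}→1  {6}→1  {7}→1
  2 left: {1,7}→1  {4,6}→2  {4,7}→2  {5,6}→1  {6,7}→2
  3 left: {0,1,7}→1  {1,4,7}→3  {1,6,7}→3  {3,5,6}→1  {4,5,6}→3  {4,6,7}→6  {5,6,7}→3
  4 left: {0,1,4,7}→4  {0,1,6,7}→4  {1,4,6,7}→12  {1,5,6,7}→6  {2,3,5,6}→1  {3,4,5,6}→4  {3,5,6,7}→4  {4,5,6,7}→12
  5 left: {0,1,4,6,7}→20  {0,1,5,6,7}→10  {1,3,5,6,7}→10  {1,4,5,6,7}→30  {2,3,4,5,6}→5  {2,3,5,6,7}→5  {3,4,5,6,7}→20
  6 left: {0,1,3,5,6,7}→20  {0,1,4,5,6,7}→60  {1,2,3,5,6,7}→15  {1,3,4,5,6,7}→60  {2,3,4,5,6,7}→30
  placing 0:x first → 105 extensions
  placing 2:y first → 140 extensions
  placing 4:c first → 35 extensions
total linear extensions = 280

280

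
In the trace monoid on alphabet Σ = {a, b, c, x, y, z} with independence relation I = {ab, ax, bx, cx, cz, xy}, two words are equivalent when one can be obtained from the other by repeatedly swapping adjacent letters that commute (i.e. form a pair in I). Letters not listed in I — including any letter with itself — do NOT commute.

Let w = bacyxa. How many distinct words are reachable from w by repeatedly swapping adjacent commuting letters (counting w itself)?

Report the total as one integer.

12

drop 0:b onto floor
drop 1:a onto floor
drop 2:c onto {0:b, 1:a}
drop 3:y onto {2:c}
drop 4:x onto floor
drop 5:a onto {3:y}
ground layer = {0:b, 1:a, 4:x}
drop-orders for the pieces not yet dropped (sum over which currently-grounded one goes next):
  1 to go: {4} 1  {5} 1
  2 to go: {3,5} 1  {4,5} 2
  3 to go: {2,3,5} 1  {3,4,5} 3
  4 to go: {0,2,3,5} 1  {1,2,3,5} 1  {2,3,4,5} 4
  if 0:b drops first: 5 orders
  if 1:a drops first: 5 orders
  if 4:x drops first: 2 orders
heap linearizations: 12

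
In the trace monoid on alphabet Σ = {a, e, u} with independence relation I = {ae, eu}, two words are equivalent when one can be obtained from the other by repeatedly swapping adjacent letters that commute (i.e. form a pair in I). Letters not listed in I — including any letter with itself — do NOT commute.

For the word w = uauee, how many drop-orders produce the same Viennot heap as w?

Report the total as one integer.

drop 0:u onto floor
drop 1:a onto {0:u}
drop 2:u onto {1:a}
drop 3:e onto floor
drop 4:e onto {3:e}
ground layer = {0:u, 3:e}
drop-orders for the pieces not yet dropped (sum over which currently-grounded one goes next):
  1 to go: {2} 1  {4} 1
  2 to go: {1,2} 1  {2,4} 2  {3,4} 1
  3 to go: {0,1,2} 1  {1,2,4} 3  {2,3,4} 3
  if 0:u drops first: 6 orders
  if 3:e drops first: 4 orders
heap linearizations: 10

10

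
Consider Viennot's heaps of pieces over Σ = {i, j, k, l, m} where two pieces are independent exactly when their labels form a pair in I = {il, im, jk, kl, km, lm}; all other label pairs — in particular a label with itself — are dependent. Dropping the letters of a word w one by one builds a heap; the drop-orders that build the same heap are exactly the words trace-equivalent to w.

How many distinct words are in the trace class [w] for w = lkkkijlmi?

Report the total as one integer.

30

#0=l has no predecessor
#1=k has no predecessor
#2=k depends on [1:k]
#3=k depends on [2:k]
#4=i depends on [3:k]
#5=j depends on [0:l, 4:i]
#6=l depends on [5:j]
#7=m depends on [5:j]
#8=i depends on [5:j]
sources: [0:l, 1:k]
N(rest) = Σ N(rest − s) over sources s of rest; N(one piece) = 1:
  size 1 → [6]=1  [7]=1  [8]=1
  size 2 → [6,7]=2  [6,8]=2  [7,8]=2
  size 3 → [6,7,8]=6
  size 4 → [5,6,7,8]=6
  size 5 → [0,5,6,7,8]=6  [4,5,6,7,8]=6
  size 6 → [0,4,5,6,7,8]=12  [3,4,5,6,7,8]=6
  size 7 → [0,3,4,5,6,7,8]=18  [2,3,4,5,6,7,8]=6
  first=0(l) contributes 6
  first=1(k) contributes 24
|[w]| = 30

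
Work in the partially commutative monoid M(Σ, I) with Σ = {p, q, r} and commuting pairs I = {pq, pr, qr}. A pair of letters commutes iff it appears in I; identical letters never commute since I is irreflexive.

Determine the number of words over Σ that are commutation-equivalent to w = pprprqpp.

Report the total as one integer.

168

#0=p has no predecessor
#1=p depends on [0:p]
#2=r has no predecessor
#3=p depends on [1:p]
#4=r depends on [2:r]
#5=q has no predecessor
#6=p depends on [3:p]
#7=p depends on [6:p]
sources: [0:p, 2:r, 5:q]
N(rest) = Σ N(rest − s) over sources s of rest; N(one piece) = 1:
  size 1 → [4]=1  [5]=1  [7]=1
  size 2 → [2,4]=1  [4,5]=2  [4,7]=2  [5,7]=2  [6,7]=1
  size 3 → [2,4,5]=3  [2,4,7]=3  [3,6,7]=1  [4,5,7]=6  [4,6,7]=3  [5,6,7]=3
  size 4 → [1,3,6,7]=1  [2,4,5,7]=12  [2,4,6,7]=6  [3,4,6,7]=4  [3,5,6,7]=4  [4,5,6,7]=12
  size 5 → [0,1,3,6,7]=1  [1,3,4,6,7]=5  [1,3,5,6,7]=5  [2,3,4,6,7]=10  [2,4,5,6,7]=30  [3,4,5,6,7]=20
  size 6 → [0,1,3,4,6,7]=6  [0,1,3,5,6,7]=6  [1,2,3,4,6,7]=15  [1,3,4,5,6,7]=30  [2,3,4,5,6,7]=60
  first=0(p) contributes 105
  first=2(r) contributes 42
  first=5(q) contributes 21
|[w]| = 168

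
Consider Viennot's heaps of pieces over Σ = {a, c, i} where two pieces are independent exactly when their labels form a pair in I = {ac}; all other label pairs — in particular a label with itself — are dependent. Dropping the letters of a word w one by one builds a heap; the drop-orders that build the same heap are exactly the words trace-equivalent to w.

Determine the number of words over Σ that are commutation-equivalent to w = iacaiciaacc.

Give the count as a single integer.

0(i) covers ∅
1(a) covers 0:i
2(c) covers 0:i
3(a) covers 1:a
4(i) covers 2:c, 3:a
5(c) covers 4:i
6(i) covers 5:c
7(a) covers 6:i
8(a) covers 7:a
9(c) covers 6:i
10(c) covers 9:c
floor of heap: 0:i
completions by unplaced set U, small U first (add the entries for U minus each lowest piece of U):
  |U|=1: {8}:1  {10}:1
  |U|=2: {7,8}:1  {8,10}:2  {9,10}:1
  |U|=3: {7,8,10}:3  {8,9,10}:3
  |U|=4: {7,8,9,10}:6
  |U|=5: {6,7,8,9,10}:6
  |U|=6: {5,6,7,8,9,10}:6
  |U|=7: {4,5,6,7,8,9,10}:6
  |U|=8: {2,4,5,6,7,8,9,10}:6  {3,4,5,6,7,8,9,10}:6
  |U|=9: {1,3,4,5,6,7,8,9,10}:6  {2,3,4,5,6,7,8,9,10}:12
  start at 0(i): 18

18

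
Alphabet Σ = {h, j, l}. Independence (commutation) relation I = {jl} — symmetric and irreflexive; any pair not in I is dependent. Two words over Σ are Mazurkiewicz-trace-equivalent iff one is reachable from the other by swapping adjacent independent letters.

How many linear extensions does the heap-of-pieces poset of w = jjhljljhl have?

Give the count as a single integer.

6

piece 0:j — minimal
piece 1:j rests on {0:j}
piece 2:h rests on {1:j}
piece 3:l rests on {2:h}
piece 4:j rests on {2:h}
piece 5:l rests on {3:l}
piece 6:j rests on {4:j}
piece 7:h rests on {5:l, 6:j}
piece 8:l rests on {7:h}
minimal pieces: {0:j}
ways to finish when only these pieces remain (= sum over removing one remaining piece with nothing left below it):
  1 left: {8}→1
  2 left: {7,8}→1
  3 left: {5,7,8}→1  {6,7,8}→1
  4 left: {3,5,7,8}→1  {4,6,7,8}→1  {5,6,7,8}→2
  5 left: {3,5,6,7,8}→3  {4,5,6,7,8}→3
  6 left: {3,4,5,6,7,8}→6
  7 left: {2,3,4,5,6,7,8}→6
  placing 0:j first → 6 extensions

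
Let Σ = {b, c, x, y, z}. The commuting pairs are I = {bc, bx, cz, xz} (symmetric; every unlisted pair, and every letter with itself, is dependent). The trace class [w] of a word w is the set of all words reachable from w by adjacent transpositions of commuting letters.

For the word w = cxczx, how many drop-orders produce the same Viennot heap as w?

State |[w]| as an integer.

#0=c has no predecessor
#1=x depends on [0:c]
#2=c depends on [1:x]
#3=z has no predecessor
#4=x depends on [2:c]
sources: [0:c, 3:z]
N(rest) = Σ N(rest − s) over sources s of rest; N(one piece) = 1:
  size 1 → [3]=1  [4]=1
  size 2 → [2,4]=1  [3,4]=2
  size 3 → [1,2,4]=1  [2,3,4]=3
  first=0(c) contributes 4
  first=3(z) contributes 1
|[w]| = 5

5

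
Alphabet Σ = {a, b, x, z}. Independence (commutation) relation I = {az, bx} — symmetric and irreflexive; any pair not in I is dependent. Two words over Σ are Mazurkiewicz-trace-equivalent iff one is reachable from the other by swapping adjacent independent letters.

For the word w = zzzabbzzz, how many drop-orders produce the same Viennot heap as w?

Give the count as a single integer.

4

#0=z has no predecessor
#1=z depends on [0:z]
#2=z depends on [1:z]
#3=a has no predecessor
#4=b depends on [2:z, 3:a]
#5=b depends on [4:b]
#6=z depends on [5:b]
#7=z depends on [6:z]
#8=z depends on [7:z]
sources: [0:z, 3:a]
N(rest) = Σ N(rest − s) over sources s of rest; N(one piece) = 1:
  size 1 → [8]=1
  size 2 → [7,8]=1
  size 3 → [6,7,8]=1
  size 4 → [5,6,7,8]=1
  size 5 → [4,5,6,7,8]=1
  size 6 → [2,4,5,6,7,8]=1  [3,4,5,6,7,8]=1
  size 7 → [1,2,4,5,6,7,8]=1  [2,3,4,5,6,7,8]=2
  first=0(z) contributes 3
  first=3(a) contributes 1
|[w]| = 4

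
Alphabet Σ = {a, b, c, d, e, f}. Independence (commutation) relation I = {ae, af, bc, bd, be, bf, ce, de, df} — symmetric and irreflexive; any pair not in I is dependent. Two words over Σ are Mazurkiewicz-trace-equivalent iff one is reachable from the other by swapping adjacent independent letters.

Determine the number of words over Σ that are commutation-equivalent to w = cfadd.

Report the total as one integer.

4

drop 0:c onto floor
drop 1:f onto {0:c}
drop 2:a onto {0:c}
drop 3:d onto {2:a}
drop 4:d onto {3:d}
ground layer = {0:c}
drop-orders for the pieces not yet dropped (sum over which currently-grounded one goes next):
  1 to go: {1} 1  {4} 1
  2 to go: {1,4} 2  {3,4} 1
  3 to go: {1,3,4} 3  {2,3,4} 1
  if 0:c drops first: 4 orders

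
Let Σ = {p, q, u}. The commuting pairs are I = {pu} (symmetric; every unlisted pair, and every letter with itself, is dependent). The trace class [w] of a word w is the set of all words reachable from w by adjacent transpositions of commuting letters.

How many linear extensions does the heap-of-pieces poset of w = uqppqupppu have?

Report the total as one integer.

10

#0=u has no predecessor
#1=q depends on [0:u]
#2=p depends on [1:q]
#3=p depends on [2:p]
#4=q depends on [3:p]
#5=u depends on [4:q]
#6=p depends on [4:q]
#7=p depends on [6:p]
#8=p depends on [7:p]
#9=u depends on [5:u]
sources: [0:u]
N(rest) = Σ N(rest − s) over sources s of rest; N(one piece) = 1:
  size 1 → [8]=1  [9]=1
  size 2 → [5,9]=1  [7,8]=1  [8,9]=2
  size 3 → [5,8,9]=3  [6,7,8]=1  [7,8,9]=3
  size 4 → [5,7,8,9]=6  [6,7,8,9]=4
  size 5 → [5,6,7,8,9]=10
  size 6 → [4,5,6,7,8,9]=10
  size 7 → [3,4,5,6,7,8,9]=10
  size 8 → [2,3,4,5,6,7,8,9]=10
  first=0(u) contributes 10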